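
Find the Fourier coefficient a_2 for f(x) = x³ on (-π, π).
a_2 = (1/π) ∫_{-π}^{π} f(x)·cos(2x) dx.
Evaluate the integral (use parity and integration by parts as needed): a_2 = 0.

Final answer: 0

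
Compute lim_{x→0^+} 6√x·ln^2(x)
This is a 0·∞ indeterminate form at x → 0⁺.
Rewrite the product as 6·ln^2(x) / x^(-1/2) and apply L'Hôpital, or use the standard hierarchy x^(-1/2) ≫ |ln x|^2 as x → 0⁺.
The indeterminate product → 0, so the limit = 0.

Final answer: 0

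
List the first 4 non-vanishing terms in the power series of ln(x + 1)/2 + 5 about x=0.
x^3/6 - x^2/4 + x/2 + 5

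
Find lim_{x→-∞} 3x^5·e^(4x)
This is a 0·∞ indeterminate form at x → -∞.
Rewrite the product as 3x^5 / e^(-4x) (an ∞/∞ form) and apply L'Hôpital, or use the standard hierarchy e^(4|x|) ≫ |x^5| as x → -∞.
The indeterminate product → 0, so the limit = 0.

Final answer: 0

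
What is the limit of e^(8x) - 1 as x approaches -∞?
Evaluate the dominant behaviour as x → -∞; each term tends to a finite value or vanishes.
Limit = -1.

Final answer: -1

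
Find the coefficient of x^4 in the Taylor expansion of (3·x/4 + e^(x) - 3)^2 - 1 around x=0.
Expand to order 4: (3·x/4 + e^(x) - 3)^2 - 1 = 2·x^4/3 + 13·x^3/12 + 17·x^2/16 - 7·x + 3 + O(x^5).
The coefficient of x^4 is 2/3.

Final answer: 2/3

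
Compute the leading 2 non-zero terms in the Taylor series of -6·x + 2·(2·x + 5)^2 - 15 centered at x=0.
34·x + 35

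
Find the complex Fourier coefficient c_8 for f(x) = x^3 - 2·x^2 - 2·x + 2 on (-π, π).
Compute the real Fourier coefficients first: a_8 = -1/8, b_8 = 67/128 - π^2/4.
Then c_8 = (a_8 − i·b_8)/2 = -1/16 - 67·i/256 + i·π^2/8.

Final answer: -1/16 - 67·i/256 + i·π^2/8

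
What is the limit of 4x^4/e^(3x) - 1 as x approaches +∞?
The quotient is an ∞/∞ indeterminate form as x → +∞.
The exponential denominator e^(3x) dominates the polynomial numerator (e^x ≫ x^4 as x → ∞), so the quotient → 0.
Adding the constant: 0 - 1 = -1. Limit = -1.

Final answer: -1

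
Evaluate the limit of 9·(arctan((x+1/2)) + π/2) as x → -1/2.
Direct substitution at x = -1/2 gives 9·π/2.

Final answer: 9·π/2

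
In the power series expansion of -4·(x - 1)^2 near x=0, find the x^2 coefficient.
Expand to order 2: -4·(x - 1)^2 = -4·x^2 + 8·x - 4 + O(x^3).
The coefficient of x^2 is -4.

Final answer: -4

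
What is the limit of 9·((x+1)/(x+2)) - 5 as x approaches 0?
Direct substitution at x = 0 gives -1/2.

Final answer: -1/2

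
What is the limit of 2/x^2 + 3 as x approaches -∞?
Evaluate the dominant behaviour as x → -∞; each term tends to a finite value or vanishes.
Limit = 3.

Final answer: 3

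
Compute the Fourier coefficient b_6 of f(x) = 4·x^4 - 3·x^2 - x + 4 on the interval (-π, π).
b_6 = (1/π) ∫_{-π}^{π} f(x)·sin(6x) dx.
Evaluate the integral (use parity and integration by parts as needed): b_6 = 1/3.

Final answer: 1/3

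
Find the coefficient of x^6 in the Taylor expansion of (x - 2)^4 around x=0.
Expand to order 6: (x - 2)^4 = x^4 - 8·x^3 + 24·x^2 - 32·x + 16 + O(x^7).
The coefficient of x^6 is 0.

Final answer: 0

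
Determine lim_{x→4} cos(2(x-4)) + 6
Direct substitution at x = 4 gives 7.

Final answer: 7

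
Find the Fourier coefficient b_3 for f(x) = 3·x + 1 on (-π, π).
b_3 = (1/π) ∫_{-π}^{π} f(x)·sin(3x) dx.
Evaluate the integral (use parity and integration by parts as needed): b_3 = 2.

Final answer: 2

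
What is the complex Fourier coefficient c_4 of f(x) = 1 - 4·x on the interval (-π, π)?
Compute the real Fourier coefficients first: a_4 = 0, b_4 = 2.
Then c_4 = (a_4 − i·b_4)/2 = -i.

Final answer: -i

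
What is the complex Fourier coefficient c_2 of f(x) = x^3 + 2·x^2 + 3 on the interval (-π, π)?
Compute the real Fourier coefficients first: a_2 = 2, b_2 = 3/2 - π^2.
Then c_2 = (a_2 − i·b_2)/2 = 1 - 3·i/4 + i·π^2/2.

Final answer: 1 - 3·i/4 + i·π^2/2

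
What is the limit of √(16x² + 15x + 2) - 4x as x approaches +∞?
As x → +∞: multiply by the conjugate to get (15x+2)/(√(16x²+15x+2)+4x); the denominator ~ 8x, so the limit is 15/8.
Limit = 15/8.

Final answer: 15/8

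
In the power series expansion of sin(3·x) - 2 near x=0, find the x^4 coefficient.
Expand to order 4: sin(3·x) - 2 = -9·x^3/2 + 3·x - 2 + O(x^5).
The coefficient of x^4 is 0.

Final answer: 0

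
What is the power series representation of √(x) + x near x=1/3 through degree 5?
1/3 + √(3)/3 + (√(3)/2 + 1)·(x - 1/3) - 3·√(3)·(x - 1/3)^2/8 + 9·√(3)·(x - 1/3)^3/16 - 135·√(3)·(x - 1/3)^4/128 + 567·√(3)·(x - 1/3)^5/256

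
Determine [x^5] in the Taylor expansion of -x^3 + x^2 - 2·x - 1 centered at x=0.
Expand to order 5: -x^3 + x^2 - 2·x - 1 = -x^3 + x^2 - 2·x - 1 + O(x^6).
The coefficient of x^5 is 0.

Final answer: 0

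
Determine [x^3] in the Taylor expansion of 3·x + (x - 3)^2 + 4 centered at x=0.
Expand to order 3: 3·x + (x - 3)^2 + 4 = x^2 - 3·x + 13 + O(x^4).
The coefficient of x^3 is 0.

Final answer: 0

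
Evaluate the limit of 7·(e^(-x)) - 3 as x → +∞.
Evaluate the dominant behaviour as x → +∞; each term tends to a finite value or vanishes.
Limit = -3.

Final answer: -3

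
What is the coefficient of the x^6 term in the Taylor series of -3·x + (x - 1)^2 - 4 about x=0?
Expand to order 6: -3·x + (x - 1)^2 - 4 = x^2 - 5·x - 3 + O(x^7).
The coefficient of x^6 is 0.

Final answer: 0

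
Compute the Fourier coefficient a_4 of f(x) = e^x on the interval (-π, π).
a_4 = (1/π) ∫_{-π}^{π} f(x)·cos(4x) dx.
Evaluate the integral (use parity and integration by parts as needed): a_4 = (-1 + e^(2·π))·e^(-π)/(17·π).

Final answer: (-1 + e^(2·π))·e^(-π)/(17·π)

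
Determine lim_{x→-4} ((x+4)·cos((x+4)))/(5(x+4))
Both numerator and denominator → 0 as x → -4; this is a 0/0 indeterminate form.
Expand each to leading order near x = -4: numerator ~ (x + 4), denominator ~ 5·(x + 4).
The limit of the ratio is 1/5.

Final answer: 1/5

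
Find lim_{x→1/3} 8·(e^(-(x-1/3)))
Direct substitution at x = 1/3 gives 8.

Final answer: 8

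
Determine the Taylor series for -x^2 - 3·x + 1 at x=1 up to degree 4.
-3 - 5·(x - 1) - (x - 1)^2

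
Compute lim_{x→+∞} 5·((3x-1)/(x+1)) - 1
Evaluate the dominant behaviour as x → +∞; each term tends to a finite value or vanishes.
Limit = 14.

Final answer: 14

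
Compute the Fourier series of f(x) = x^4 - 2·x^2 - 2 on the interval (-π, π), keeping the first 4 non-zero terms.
(56 - 8·π^2)·cos(x) + (-5 + 2·π^2)·cos(2·x) + (40/27 - 8·π^2/9)·cos(3·x) - 2·π^2/3 - 2 + π^4/5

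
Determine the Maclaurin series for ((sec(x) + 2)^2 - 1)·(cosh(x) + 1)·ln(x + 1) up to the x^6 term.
-91·x^6/12 + 341·x^5/30 - 9·x^4 + 46·x^3/3 - 8·x^2 + 16·x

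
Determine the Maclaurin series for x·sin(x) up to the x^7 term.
x^6/120 - x^4/6 + x^2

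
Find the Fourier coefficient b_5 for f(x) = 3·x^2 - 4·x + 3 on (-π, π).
b_5 = (1/π) ∫_{-π}^{π} f(x)·sin(5x) dx.
Evaluate the integral (use parity and integration by parts as needed): b_5 = -8/5.

Final answer: -8/5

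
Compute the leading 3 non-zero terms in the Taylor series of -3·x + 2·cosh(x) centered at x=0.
x^2 - 3·x + 2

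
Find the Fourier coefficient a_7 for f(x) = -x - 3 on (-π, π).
a_7 = (1/π) ∫_{-π}^{π} f(x)·cos(7x) dx.
Evaluate the integral (use parity and integration by parts as needed): a_7 = 0.

Final answer: 0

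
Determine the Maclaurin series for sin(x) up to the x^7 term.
-x^7/5040 + x^5/120 - x^3/6 + x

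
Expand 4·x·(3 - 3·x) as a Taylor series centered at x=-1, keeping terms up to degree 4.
-24 + 36·(x + 1) - 12·(x + 1)^2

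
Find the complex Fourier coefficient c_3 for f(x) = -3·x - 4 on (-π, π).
Compute the real Fourier coefficients first: a_3 = 0, b_3 = -2.
Then c_3 = (a_3 − i·b_3)/2 = i.

Final answer: i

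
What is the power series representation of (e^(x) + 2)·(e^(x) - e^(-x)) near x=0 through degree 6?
4·x^6/45 + 3·x^5/10 + 2·x^4/3 + 2·x^3 + 2·x^2 + 6·x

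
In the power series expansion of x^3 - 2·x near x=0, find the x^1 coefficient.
Expand to order 1: x^3 - 2·x = -2·x + O(x^2).
The coefficient of x^1 is -2.

Final answer: -2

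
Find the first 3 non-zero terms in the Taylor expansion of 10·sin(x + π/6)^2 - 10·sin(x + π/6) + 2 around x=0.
-5·√(3)·x^3/2 + 15·x^2/2 - 1/2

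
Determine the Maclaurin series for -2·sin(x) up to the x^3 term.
x^3/3 - 2·x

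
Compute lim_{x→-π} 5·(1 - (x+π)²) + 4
Direct substitution at x = -π gives 9.

Final answer: 9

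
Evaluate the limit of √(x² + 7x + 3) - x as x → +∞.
This is an ∞ − ∞ indeterminate form.
Multiply and divide by the conjugate √(x²+7x + 3) + x; the x² terms cancel, leaving (7x + 3)/(√(x²+7x + 3)+x) → 7/2.
Limit = 7/2.

Final answer: 7/2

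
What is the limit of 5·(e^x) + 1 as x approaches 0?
Direct substitution at x = 0 gives 6.

Final answer: 6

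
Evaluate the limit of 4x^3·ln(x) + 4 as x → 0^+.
The product is a 0·∞ indeterminate form at x → 0⁺.
Rewrite the product as 4·ln(x) / x^(-3) and apply L'Hôpital, or use the standard hierarchy x^(-3) ≫ |ln x| as x → 0⁺.
The indeterminate product → 0, so the limit = 4.

Final answer: 4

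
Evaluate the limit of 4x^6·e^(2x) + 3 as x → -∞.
The product is a 0·∞ indeterminate form at x → -∞.
Rewrite the product as 4x^6 / e^(-2x) (an ∞/∞ form) and apply L'Hôpital, or use the standard hierarchy e^(2|x|) ≫ |x^6| as x → -∞.
The indeterminate product → 0, so the limit = 3.

Final answer: 3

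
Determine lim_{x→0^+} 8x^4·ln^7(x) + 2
The product is a 0·∞ indeterminate form at x → 0⁺.
Rewrite the product as 8·ln^7(x) / x^(-4) and apply L'Hôpital, or use the standard hierarchy x^(-4) ≫ |ln x|^7 as x → 0⁺.
The indeterminate product → 0, so the limit = 2.

Final answer: 2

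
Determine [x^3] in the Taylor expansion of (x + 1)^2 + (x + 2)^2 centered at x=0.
Expand to order 3: (x + 1)^2 + (x + 2)^2 = 2·x^2 + 6·x + 5 + O(x^4).
The coefficient of x^3 is 0.

Final answer: 0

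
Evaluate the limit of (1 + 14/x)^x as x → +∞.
As x → +∞: this is the defining limit (1 + 14/x)^x → e^14.
Limit = e^(14).

Final answer: e^(14)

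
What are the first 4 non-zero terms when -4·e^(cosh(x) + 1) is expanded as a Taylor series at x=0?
-31·x^6·e^(2)/180 - 2·x^4·e^(2)/3 - 2·x^2·e^(2) - 4·e^(2)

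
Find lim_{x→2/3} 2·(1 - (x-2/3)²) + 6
Direct substitution at x = 2/3 gives 8.

Final answer: 8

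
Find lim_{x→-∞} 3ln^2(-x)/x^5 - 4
The quotient is an ∞/∞ indeterminate form as x → -∞.
Compare growth rates of the dominant terms (exponentials ≫ polynomials ≫ logarithms), or apply L'Hôpital's rule; the quotient → 0.
Adding the constant: 0 - 4 = -4. Limit = -4.

Final answer: -4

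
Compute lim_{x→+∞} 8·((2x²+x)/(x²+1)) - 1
Evaluate the dominant behaviour as x → +∞; each term tends to a finite value or vanishes.
Limit = 15.

Final answer: 15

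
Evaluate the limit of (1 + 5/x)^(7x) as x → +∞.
As x → +∞: write (1 + 5/x)^(7x) = ((1 + 5/x)^x)^7 → (e^5)^7 = e^35.
Limit = e^(35).

Final answer: e^(35)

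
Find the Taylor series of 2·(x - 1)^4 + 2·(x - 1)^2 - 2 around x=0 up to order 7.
2·x^4 - 8·x^3 + 14·x^2 - 12·x + 2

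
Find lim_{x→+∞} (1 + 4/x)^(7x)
As x → +∞: write (1 + 4/x)^(7x) = ((1 + 4/x)^x)^7 → (e^4)^7 = e^28.
Limit = e^(28).

Final answer: e^(28)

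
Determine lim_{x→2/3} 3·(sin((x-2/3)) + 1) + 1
Direct substitution at x = 2/3 gives 4.

Final answer: 4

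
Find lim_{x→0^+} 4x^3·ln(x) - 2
The product is a 0·∞ indeterminate form at x → 0⁺.
Rewrite the product as 4·ln(x) / x^(-3) and apply L'Hôpital, or use the standard hierarchy x^(-3) ≫ |ln x| as x → 0⁺.
The indeterminate product → 0, so the limit = -2.

Final answer: -2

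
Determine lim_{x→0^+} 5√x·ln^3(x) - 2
The product is a 0·∞ indeterminate form at x → 0⁺.
Rewrite the product as 5·ln^3(x) / x^(-1/2) and apply L'Hôpital, or use the standard hierarchy x^(-1/2) ≫ |ln x|^3 as x → 0⁺.
The indeterminate product → 0, so the limit = -2.

Final answer: -2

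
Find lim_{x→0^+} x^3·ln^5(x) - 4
The product is a 0·∞ indeterminate form at x → 0⁺.
Rewrite the product as ln^5(x) / x^(-3) and apply L'Hôpital, or use the standard hierarchy x^(-3) ≫ |ln x|^5 as x → 0⁺.
The indeterminate product → 0, so the limit = -4.

Final answer: -4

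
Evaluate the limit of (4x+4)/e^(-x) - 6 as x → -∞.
The quotient is an ∞/∞ indeterminate form as x → -∞.
Compare growth rates of the dominant terms (exponentials ≫ polynomials ≫ logarithms), or apply L'Hôpital's rule; the quotient → 0.
Adding the constant: 0 - 6 = -6. Limit = -6.

Final answer: -6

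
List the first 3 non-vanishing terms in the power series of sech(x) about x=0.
5·x^4/24 - x^2/2 + 1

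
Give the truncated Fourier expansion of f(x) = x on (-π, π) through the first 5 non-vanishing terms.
2·sin(x) - sin(2·x) + 2·sin(3·x)/3 - sin(4·x)/2 + 2·sin(5·x)/5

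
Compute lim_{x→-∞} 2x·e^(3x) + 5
The product is a 0·∞ indeterminate form at x → -∞.
Rewrite the product as 2x / e^(-3x) (an ∞/∞ form) and apply L'Hôpital, or use the standard hierarchy e^(3|x|) ≫ |x| as x → -∞.
The indeterminate product → 0, so the limit = 5.

Final answer: 5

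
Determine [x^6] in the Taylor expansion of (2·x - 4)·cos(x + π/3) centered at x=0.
Expand to order 6: (2·x - 4)·cos(x + π/3) = x^6·(1/360 - √(3)/120) + x^5·(√(3)/60 + 1/24) + x^4·(-1/12 + √(3)/6) + x^3·(-√(3)/3 - 1/2) + x^2·(1 - √(3)) + x·(1 + 2·√(3)) - 2 + O(x^7).
The coefficient of x^6 is 1/360 - √(3)/120.

Final answer: 1/360 - √(3)/120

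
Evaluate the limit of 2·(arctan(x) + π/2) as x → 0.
Direct substitution at x = 0 gives π.

Final answer: π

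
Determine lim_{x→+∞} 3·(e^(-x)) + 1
Evaluate the dominant behaviour as x → +∞; each term tends to a finite value or vanishes.
Limit = 1.

Final answer: 1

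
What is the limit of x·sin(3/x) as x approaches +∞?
As x → +∞: let u = 3/x → 0⁺; then x·sin(3/x) = 3·sin(u)/u → 3·1 = 3.
Limit = 3.

Final answer: 3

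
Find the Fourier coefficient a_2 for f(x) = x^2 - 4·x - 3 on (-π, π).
a_2 = (1/π) ∫_{-π}^{π} f(x)·cos(2x) dx.
Evaluate the integral (use parity and integration by parts as needed): a_2 = 1.

Final answer: 1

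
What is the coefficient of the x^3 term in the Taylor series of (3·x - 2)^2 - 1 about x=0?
Expand to order 3: (3·x - 2)^2 - 1 = 9·x^2 - 12·x + 3 + O(x^4).
The coefficient of x^3 is 0.

Final answer: 0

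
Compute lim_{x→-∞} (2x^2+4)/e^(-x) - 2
The quotient is an ∞/∞ indeterminate form as x → -∞.
Compare growth rates of the dominant terms (exponentials ≫ polynomials ≫ logarithms), or apply L'Hôpital's rule; the quotient → 0.
Adding the constant: 0 - 2 = -2. Limit = -2.

Final answer: -2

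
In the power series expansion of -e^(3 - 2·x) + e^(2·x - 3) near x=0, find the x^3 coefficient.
Expand to order 3: -e^(3 - 2·x) + e^(2·x - 3) = x^3·(4·e^(-3)/3 + 4·e^(3)/3) + x^2·(-2·e^(3) + 2·e^(-3)) + x·(2·e^(-3) + 2·e^(3)) - e^(3) + e^(-3) + O(x^4).
The coefficient of x^3 is 4·e^(-3)/3 + 4·e^(3)/3.

Final answer: 4·e^(-3)/3 + 4·e^(3)/3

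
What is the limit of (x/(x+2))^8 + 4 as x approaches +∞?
As x → +∞: x/(x+2) = 1/(1 + 2/x) → 1, and the 8th power of a limit-1 base also → 1; with the additive constant, 1 + 4 = 5.
Limit = 5.

Final answer: 5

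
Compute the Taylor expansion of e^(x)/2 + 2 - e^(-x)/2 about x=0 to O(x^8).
x^7/5040 + x^5/120 + x^3/6 + x + 2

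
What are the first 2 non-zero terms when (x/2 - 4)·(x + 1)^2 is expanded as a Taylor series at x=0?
-15·x/2 - 4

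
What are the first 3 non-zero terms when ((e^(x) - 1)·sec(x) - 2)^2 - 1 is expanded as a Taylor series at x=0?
-x^2 - 4·x + 3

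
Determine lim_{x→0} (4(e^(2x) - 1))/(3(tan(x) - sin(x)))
Both numerator and denominator → 0 as x → 0; this is a 0/0 indeterminate form.
Expand each to leading order near x = 0: numerator ~ 8·x, denominator ~ 3·x^3/2.
The limit of the ratio is ∞.

Final answer: ∞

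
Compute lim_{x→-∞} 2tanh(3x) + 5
Evaluate the dominant behaviour as x → -∞; each term tends to a finite value or vanishes.
Limit = 3.

Final answer: 3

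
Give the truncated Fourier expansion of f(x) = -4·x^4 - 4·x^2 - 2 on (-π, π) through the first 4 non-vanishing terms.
(-176 + 32·π^2)·cos(x) + (8 - 8·π^2)·cos(2·x) + (-16/27 + 32·π^2/9)·cos(3·x) - 4·π^4/5 - 4·π^2/3 - 2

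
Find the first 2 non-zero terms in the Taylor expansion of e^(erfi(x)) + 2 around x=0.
2·x/√(π) + 3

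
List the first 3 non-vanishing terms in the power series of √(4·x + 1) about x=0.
-2·x^2 + 2·x + 1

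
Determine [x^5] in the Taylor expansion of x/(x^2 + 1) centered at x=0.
Expand to order 5: x/(x^2 + 1) = x^5 - x^3 + x + O(x^6).
The coefficient of x^5 is 1.

Final answer: 1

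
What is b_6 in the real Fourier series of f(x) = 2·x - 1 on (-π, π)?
b_6 = (1/π) ∫_{-π}^{π} f(x)·sin(6x) dx.
Evaluate the integral (use parity and integration by parts as needed): b_6 = -2/3.

Final answer: -2/3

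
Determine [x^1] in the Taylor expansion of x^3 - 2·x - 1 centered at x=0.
Expand to order 1: x^3 - 2·x - 1 = -2·x - 1 + O(x^2).
The coefficient of x^1 is -2.

Final answer: -2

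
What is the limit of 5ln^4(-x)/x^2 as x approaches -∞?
This is an ∞/∞ indeterminate form as x → -∞.
Compare growth rates of the dominant terms (exponentials ≫ polynomials ≫ logarithms), or apply L'Hôpital's rule; the quotient → 0.
Limit = 0.

Final answer: 0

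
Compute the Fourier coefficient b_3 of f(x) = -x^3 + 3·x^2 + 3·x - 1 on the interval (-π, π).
b_3 = (1/π) ∫_{-π}^{π} f(x)·sin(3x) dx.
Evaluate the integral (use parity and integration by parts as needed): b_3 = 22/9 - 2·π^2/3.

Final answer: 22/9 - 2·π^2/3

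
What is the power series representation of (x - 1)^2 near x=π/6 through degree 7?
-π/3 + π^2/36 + 1 + (-2 + π/3)·(x - π/6) + (x - π/6)^2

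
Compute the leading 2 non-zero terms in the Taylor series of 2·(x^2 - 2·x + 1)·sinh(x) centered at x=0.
-4·x^2 + 2·x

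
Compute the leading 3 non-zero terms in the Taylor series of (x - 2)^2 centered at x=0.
x^2 - 4·x + 4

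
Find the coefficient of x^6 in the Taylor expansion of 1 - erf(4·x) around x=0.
Expand to order 6: 1 - erf(4·x) = -1024·x^5/(5·√(π)) + 128·x^3/(3·√(π)) - 8·x/√(π) + 1 + O(x^7).
The coefficient of x^6 is 0.

Final answer: 0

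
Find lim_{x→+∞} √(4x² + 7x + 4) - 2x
As x → +∞: multiply by the conjugate to get (7x+4)/(√(4x²+7x+4)+2x); the denominator ~ 4x, so the limit is 7/4.
Limit = 7/4.

Final answer: 7/4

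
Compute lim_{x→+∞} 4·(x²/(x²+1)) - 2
Evaluate the dominant behaviour as x → +∞; each term tends to a finite value or vanishes.
Limit = 2.

Final answer: 2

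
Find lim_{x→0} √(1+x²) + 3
Direct substitution at x = 0 gives 4.

Final answer: 4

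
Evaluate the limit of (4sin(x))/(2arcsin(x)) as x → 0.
Both numerator and denominator → 0 as x → 0; this is a 0/0 indeterminate form.
Expand each to leading order near x = 0: numerator ~ 4·x, denominator ~ 2·x.
The limit of the ratio is 2.

Final answer: 2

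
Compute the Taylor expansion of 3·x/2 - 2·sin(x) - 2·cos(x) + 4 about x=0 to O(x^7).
x^6/360 - x^5/60 - x^4/12 + x^3/3 + x^2 - x/2 + 2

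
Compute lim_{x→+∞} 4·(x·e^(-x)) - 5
Evaluate the dominant behaviour as x → +∞; each term tends to a finite value or vanishes.
Limit = -5.

Final answer: -5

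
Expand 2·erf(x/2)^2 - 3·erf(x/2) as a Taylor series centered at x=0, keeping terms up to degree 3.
x^3/(4·√(π)) + 2·x^2/π - 3·x/√(π)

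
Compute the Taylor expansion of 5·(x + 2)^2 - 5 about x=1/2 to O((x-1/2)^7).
105/4 + 25·(x - 1/2) + 5·(x - 1/2)^2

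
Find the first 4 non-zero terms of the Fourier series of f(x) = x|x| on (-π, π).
(-8 + 2·π^2)·sin(x)/π - π·sin(2·x) + (-8 + 18·π^2)·sin(3·x)/(27·π) - π·sin(4·x)/2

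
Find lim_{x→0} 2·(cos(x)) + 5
Direct substitution at x = 0 gives 7.

Final answer: 7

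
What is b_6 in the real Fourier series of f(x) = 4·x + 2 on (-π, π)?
b_6 = (1/π) ∫_{-π}^{π} f(x)·sin(6x) dx.
Evaluate the integral (use parity and integration by parts as needed): b_6 = -4/3.

Final answer: -4/3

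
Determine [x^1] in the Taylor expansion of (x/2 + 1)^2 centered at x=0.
Expand to order 1: (x/2 + 1)^2 = x + 1 + O(x^2).
The coefficient of x^1 is 1.

Final answer: 1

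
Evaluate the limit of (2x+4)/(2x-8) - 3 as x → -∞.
Evaluate the dominant behaviour as x → -∞; each term tends to a finite value or vanishes.
Limit = -2.

Final answer: -2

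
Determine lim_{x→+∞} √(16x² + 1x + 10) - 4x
As x → +∞: multiply by the conjugate to get (1x+10)/(√(16x²+1x+10)+4x); the denominator ~ 8x, so the limit is 1/8.
Limit = 1/8.

Final answer: 1/8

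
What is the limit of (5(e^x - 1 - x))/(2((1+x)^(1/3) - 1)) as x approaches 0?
Both numerator and denominator → 0 as x → 0; this is a 0/0 indeterminate form.
Expand each to leading order near x = 0: numerator ~ 5·x^2/2, denominator ~ 2·x/3.
The limit of the ratio is 0.

Final answer: 0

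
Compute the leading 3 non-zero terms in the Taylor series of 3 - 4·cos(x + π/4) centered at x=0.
√(2)·x^2 + 2·√(2)·x - 2·√(2) + 3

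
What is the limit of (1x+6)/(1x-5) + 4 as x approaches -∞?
Evaluate the dominant behaviour as x → -∞; each term tends to a finite value or vanishes.
Limit = 5.

Final answer: 5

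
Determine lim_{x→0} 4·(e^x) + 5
Direct substitution at x = 0 gives 9.

Final answer: 9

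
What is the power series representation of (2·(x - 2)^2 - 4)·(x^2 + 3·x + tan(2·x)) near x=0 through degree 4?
-58·x^4/3 + 38·x^3/3 - 36·x^2 + 20·x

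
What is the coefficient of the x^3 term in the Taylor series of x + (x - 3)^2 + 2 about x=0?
Expand to order 3: x + (x - 3)^2 + 2 = x^2 - 5·x + 11 + O(x^4).
The coefficient of x^3 is 0.

Final answer: 0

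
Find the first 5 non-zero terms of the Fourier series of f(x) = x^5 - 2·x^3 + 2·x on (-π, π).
(-44·π^2 + 2·π^4 + 268)·sin(x) + (-π^4 - 25/2 + 7·π^2)·sin(2·x) + (-76·π^2/27 + 260/81 + 2·π^4/3)·sin(3·x) + (-π^4/2 - 103/64 + 13·π^2/8)·sin(4·x) + (-28·π^2/25 + 668/625 + 2·π^4/5)·sin(5·x)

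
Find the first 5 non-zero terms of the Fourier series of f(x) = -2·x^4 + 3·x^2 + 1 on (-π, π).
(-108 + 16·π^2)·cos(x) + (9 - 4·π^2)·cos(2·x) + (-68/27 + 16·π^2/9)·cos(3·x) + (9/8 - π^2)·cos(4·x) - 2·π^4/5 + 1 + π^2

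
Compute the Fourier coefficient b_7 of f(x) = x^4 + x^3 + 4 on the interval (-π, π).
b_7 = (1/π) ∫_{-π}^{π} f(x)·sin(7x) dx.
Evaluate the integral (use parity and integration by parts as needed): b_7 = -12/343 + 2·π^2/7.

Final answer: -12/343 + 2·π^2/7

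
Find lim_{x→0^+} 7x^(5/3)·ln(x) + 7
The product is a 0·∞ indeterminate form at x → 0⁺.
Rewrite the product as 7·ln(x) / x^(-5/3) and apply L'Hôpital, or use the standard hierarchy x^(-5/3) ≫ |ln x| as x → 0⁺.
The indeterminate product → 0, so the limit = 7.

Final answer: 7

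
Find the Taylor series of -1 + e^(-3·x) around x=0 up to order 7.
-243·x^7/560 + 81·x^6/80 - 81·x^5/40 + 27·x^4/8 - 9·x^3/2 + 9·x^2/2 - 3·x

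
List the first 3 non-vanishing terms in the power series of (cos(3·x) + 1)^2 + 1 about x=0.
135·x^4/4 - 18·x^2 + 5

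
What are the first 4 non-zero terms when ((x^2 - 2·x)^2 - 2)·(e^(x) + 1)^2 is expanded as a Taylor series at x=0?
-10·x^3/3 + 10·x^2 - 8·x - 8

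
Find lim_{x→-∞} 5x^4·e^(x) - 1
The product is a 0·∞ indeterminate form at x → -∞.
Rewrite the product as 5x^4 / e^(-x) (an ∞/∞ form) and apply L'Hôpital, or use the standard hierarchy e^(|x|) ≫ |x^4| as x → -∞.
The indeterminate product → 0, so the limit = -1.

Final answer: -1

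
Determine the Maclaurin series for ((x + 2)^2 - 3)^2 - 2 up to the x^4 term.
x^4 + 8·x^3 + 18·x^2 + 8·x - 1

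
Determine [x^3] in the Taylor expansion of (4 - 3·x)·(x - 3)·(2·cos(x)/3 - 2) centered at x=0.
Expand to order 3: (4 - 3·x)·(x - 3)·(2·cos(x)/3 - 2) = -13·x^3/3 + 8·x^2 - 52·x/3 + 16 + O(x^4).
The coefficient of x^3 is -13/3.

Final answer: -13/3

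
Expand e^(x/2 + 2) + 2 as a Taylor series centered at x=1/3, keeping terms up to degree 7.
2 + e^(13/6) + e^(13/6)·(x - 1/3)/2 + e^(13/6)·(x - 1/3)^2/8 + e^(13/6)·(x - 1/3)^3/48 + e^(13/6)·(x - 1/3)^4/384 + e^(13/6)·(x - 1/3)^5/3840 + e^(13/6)·(x - 1/3)^6/46080 + e^(13/6)·(x - 1/3)^7/645120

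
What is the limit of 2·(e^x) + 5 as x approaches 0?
Direct substitution at x = 0 gives 7.

Final answer: 7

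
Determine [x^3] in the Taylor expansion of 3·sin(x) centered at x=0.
Expand to order 3: 3·sin(x) = -x^3/2 + 3·x + O(x^4).
The coefficient of x^3 is -1/2.

Final answer: -1/2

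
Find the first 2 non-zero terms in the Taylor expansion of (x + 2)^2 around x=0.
4·x + 4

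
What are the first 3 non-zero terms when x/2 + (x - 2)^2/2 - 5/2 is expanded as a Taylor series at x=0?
x^2/2 - 3·x/2 - 1/2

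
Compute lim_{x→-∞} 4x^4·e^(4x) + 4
The product is a 0·∞ indeterminate form at x → -∞.
Rewrite the product as 4x^4 / e^(-4x) (an ∞/∞ form) and apply L'Hôpital, or use the standard hierarchy e^(4|x|) ≫ |x^4| as x → -∞.
The indeterminate product → 0, so the limit = 4.

Final answer: 4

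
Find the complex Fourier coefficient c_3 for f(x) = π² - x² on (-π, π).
Compute the real Fourier coefficients first: a_3 = 4/9, b_3 = 0.
Then c_3 = (a_3 − i·b_3)/2 = 2/9.

Final answer: 2/9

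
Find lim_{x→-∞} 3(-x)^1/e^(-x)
This is an ∞/∞ indeterminate form as x → -∞.
Compare growth rates of the dominant terms (exponentials ≫ polynomials ≫ logarithms), or apply L'Hôpital's rule; the quotient → 0.
Limit = 0.

Final answer: 0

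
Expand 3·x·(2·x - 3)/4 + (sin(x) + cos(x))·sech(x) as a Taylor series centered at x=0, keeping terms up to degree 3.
-2·x^3/3 + x^2/2 - 5·x/4 + 1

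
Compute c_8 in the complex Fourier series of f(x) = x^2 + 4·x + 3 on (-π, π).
Compute the real Fourier coefficients first: a_8 = 1/16, b_8 = -1.
Then c_8 = (a_8 − i·b_8)/2 = 1/32 + i/2.

Final answer: 1/32 + i/2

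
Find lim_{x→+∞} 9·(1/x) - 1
Evaluate the dominant behaviour as x → +∞; each term tends to a finite value or vanishes.
Limit = -1.

Final answer: -1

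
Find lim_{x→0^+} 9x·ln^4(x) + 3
The product is a 0·∞ indeterminate form at x → 0⁺.
Rewrite the product as 9·ln^4(x) / x^(-1) and apply L'Hôpital, or use the standard hierarchy x^(-1) ≫ |ln x|^4 as x → 0⁺.
The indeterminate product → 0, so the limit = 3.

Final answer: 3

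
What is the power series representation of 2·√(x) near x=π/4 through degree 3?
√(π) + 2·(x - π/4)/√(π) - 2·(x - π/4)^2/π^(3/2) + 4·(x - π/4)^3/π^(5/2)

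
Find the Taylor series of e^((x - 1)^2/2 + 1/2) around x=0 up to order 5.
-13·e·x^5/60 + 5·e·x^4/12 - 2·e·x^3/3 + e·x^2 - e·x + e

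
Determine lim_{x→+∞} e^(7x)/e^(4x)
This is an ∞/∞ indeterminate form as x → +∞.
Rewrite e^(7x)/e^(4x) = e^((7−4)x) = e^(3x); the exponent coefficient is 3 > 0 so e^(3x) → ∞.
Limit = ∞.

Final answer: ∞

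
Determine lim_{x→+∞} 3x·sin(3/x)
As x → +∞: let u = 3/x → 0⁺; then 3·x·sin(3/x) = 3·3·sin(u)/u → 3·3·1 = 9.
Limit = 9.

Final answer: 9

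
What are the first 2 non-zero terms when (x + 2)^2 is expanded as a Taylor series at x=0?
4·x + 4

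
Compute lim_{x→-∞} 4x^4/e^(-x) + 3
The quotient is an ∞/∞ indeterminate form as x → -∞.
Compare growth rates of the dominant terms (exponentials ≫ polynomials ≫ logarithms), or apply L'Hôpital's rule; the quotient → 0.
Adding the constant: 0 + 3 = 3. Limit = 3.

Final answer: 3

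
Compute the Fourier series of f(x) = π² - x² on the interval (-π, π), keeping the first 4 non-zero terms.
4·cos(x) - cos(2·x) + 4·cos(3·x)/9 + 2·π^2/3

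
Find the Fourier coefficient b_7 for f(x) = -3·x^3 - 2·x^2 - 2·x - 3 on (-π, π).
b_7 = (1/π) ∫_{-π}^{π} f(x)·sin(7x) dx.
Evaluate the integral (use parity and integration by parts as needed): b_7 = -6·π^2/7 - 160/343.

Final answer: -6·π^2/7 - 160/343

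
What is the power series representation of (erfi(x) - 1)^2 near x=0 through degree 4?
8·x^4/(3·π) - 4·x^3/(3·√(π)) + 4·x^2/π - 4·x/√(π) + 1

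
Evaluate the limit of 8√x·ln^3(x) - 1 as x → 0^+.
The product is a 0·∞ indeterminate form at x → 0⁺.
Rewrite the product as 8·ln^3(x) / x^(-1/2) and apply L'Hôpital, or use the standard hierarchy x^(-1/2) ≫ |ln x|^3 as x → 0⁺.
The indeterminate product → 0, so the limit = -1.

Final answer: -1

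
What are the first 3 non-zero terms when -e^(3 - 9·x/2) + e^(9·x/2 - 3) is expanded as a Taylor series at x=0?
x^2·(-81·e^(3)/8 + 81·e^(-3)/8) + x·(9·e^(-3)/2 + 9·e^(3)/2) - e^(3) + e^(-3)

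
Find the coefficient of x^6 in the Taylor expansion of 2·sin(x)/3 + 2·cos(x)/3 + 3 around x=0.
Expand to order 6: 2·sin(x)/3 + 2·cos(x)/3 + 3 = -x^6/1080 + x^5/180 + x^4/36 - x^3/9 - x^2/3 + 2·x/3 + 11/3 + O(x^7).
The coefficient of x^6 is -1/1080.

Final answer: -1/1080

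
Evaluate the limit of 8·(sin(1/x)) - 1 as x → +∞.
Evaluate the dominant behaviour as x → +∞; each term tends to a finite value or vanishes.
Limit = -1.

Final answer: -1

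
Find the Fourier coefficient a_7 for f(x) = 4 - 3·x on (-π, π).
a_7 = (1/π) ∫_{-π}^{π} f(x)·cos(7x) dx.
Evaluate the integral (use parity and integration by parts as needed): a_7 = 0.

Final answer: 0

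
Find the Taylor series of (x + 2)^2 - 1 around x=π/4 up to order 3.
π^2/16 + 3 + π + (π/2 + 4)·(x - π/4) + (x - π/4)^2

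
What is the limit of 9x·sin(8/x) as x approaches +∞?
As x → +∞: let u = 8/x → 0⁺; then 9·x·sin(8/x) = 9·8·sin(u)/u → 9·8·1 = 72.
Limit = 72.

Final answer: 72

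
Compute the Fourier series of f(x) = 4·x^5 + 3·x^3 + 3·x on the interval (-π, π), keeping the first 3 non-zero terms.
(-154·π^2 + 8·π^4 + 930)·sin(x) + (-4·π^4 - 57/2 + 17·π^2)·sin(2·x) + (-106·π^2/27 + 374/81 + 8·π^4/3)·sin(3·x)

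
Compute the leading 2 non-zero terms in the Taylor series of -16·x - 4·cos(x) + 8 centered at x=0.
4 - 16·x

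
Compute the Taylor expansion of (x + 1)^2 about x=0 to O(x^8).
x^2 + 2·x + 1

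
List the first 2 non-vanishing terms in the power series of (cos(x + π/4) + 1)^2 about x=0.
-√(2)·x·(√(2)/2 + 1) + (√(2)/2 + 1)^2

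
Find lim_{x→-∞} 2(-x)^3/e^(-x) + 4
The quotient is an ∞/∞ indeterminate form as x → -∞.
Compare growth rates of the dominant terms (exponentials ≫ polynomials ≫ logarithms), or apply L'Hôpital's rule; the quotient → 0.
Adding the constant: 0 + 4 = 4. Limit = 4.

Final answer: 4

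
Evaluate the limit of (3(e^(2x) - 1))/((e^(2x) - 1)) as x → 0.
Both numerator and denominator → 0 as x → 0; this is a 0/0 indeterminate form.
Expand each to leading order near x = 0: numerator ~ 6·x, denominator ~ 2·x.
The limit of the ratio is 3.

Final answer: 3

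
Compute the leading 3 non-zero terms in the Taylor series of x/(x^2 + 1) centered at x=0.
x^5 - x^3 + x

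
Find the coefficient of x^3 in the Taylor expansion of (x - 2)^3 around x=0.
Expand to order 3: (x - 2)^3 = x^3 - 6·x^2 + 12·x - 8 + O(x^4).
The coefficient of x^3 is 1.

Final answer: 1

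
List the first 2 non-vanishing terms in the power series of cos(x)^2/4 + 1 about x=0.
5/4 - x^2/4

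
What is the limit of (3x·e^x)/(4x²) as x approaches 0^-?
Both numerator and denominator → 0 as x → 0^-; this is a 0/0 indeterminate form.
Expand each to leading order near x = 0: numerator ~ 3·x, denominator ~ 4·x^2.
The limit of the ratio is -∞.

Final answer: -∞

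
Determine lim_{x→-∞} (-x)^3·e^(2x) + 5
The product is a 0·∞ indeterminate form at x → -∞.
Rewrite the product as (-x)^3 / e^(-2x) (an ∞/∞ form) and apply L'Hôpital, or use the standard hierarchy e^(2|x|) ≫ |(-x)^3| as x → -∞.
The indeterminate product → 0, so the limit = 5.

Final answer: 5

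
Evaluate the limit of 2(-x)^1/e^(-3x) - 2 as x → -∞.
The quotient is an ∞/∞ indeterminate form as x → -∞.
Compare growth rates of the dominant terms (exponentials ≫ polynomials ≫ logarithms), or apply L'Hôpital's rule; the quotient → 0.
Adding the constant: 0 - 2 = -2. Limit = -2.

Final answer: -2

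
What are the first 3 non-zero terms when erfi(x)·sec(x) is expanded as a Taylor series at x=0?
19·x^5/(20·√(π)) + 5·x^3/(3·√(π)) + 2·x/√(π)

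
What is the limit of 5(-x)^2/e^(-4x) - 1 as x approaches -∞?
The quotient is an ∞/∞ indeterminate form as x → -∞.
Compare growth rates of the dominant terms (exponentials ≫ polynomials ≫ logarithms), or apply L'Hôpital's rule; the quotient → 0.
Adding the constant: 0 - 1 = -1. Limit = -1.

Final answer: -1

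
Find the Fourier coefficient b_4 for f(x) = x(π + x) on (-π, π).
b_4 = (1/π) ∫_{-π}^{π} f(x)·sin(4x) dx.
Evaluate the integral (use parity and integration by parts as needed): b_4 = -π/2.

Final answer: -π/2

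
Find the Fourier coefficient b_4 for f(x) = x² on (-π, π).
b_4 = (1/π) ∫_{-π}^{π} f(x)·sin(4x) dx.
Evaluate the integral (use parity and integration by parts as needed): b_4 = 0.

Final answer: 0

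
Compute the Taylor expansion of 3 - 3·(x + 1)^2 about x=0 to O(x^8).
-3·x^2 - 6·x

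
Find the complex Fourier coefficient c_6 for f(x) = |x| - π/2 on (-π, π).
Compute the real Fourier coefficients first: a_6 = 0, b_6 = 0.
Then c_6 = (a_6 − i·b_6)/2 = 0.

Final answer: 0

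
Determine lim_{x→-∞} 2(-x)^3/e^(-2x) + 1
The quotient is an ∞/∞ indeterminate form as x → -∞.
Compare growth rates of the dominant terms (exponentials ≫ polynomials ≫ logarithms), or apply L'Hôpital's rule; the quotient → 0.
Adding the constant: 0 + 1 = 1. Limit = 1.

Final answer: 1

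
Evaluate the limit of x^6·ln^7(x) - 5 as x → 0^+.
The product is a 0·∞ indeterminate form at x → 0⁺.
Rewrite the product as ln^7(x) / x^(-6) and apply L'Hôpital, or use the standard hierarchy x^(-6) ≫ |ln x|^7 as x → 0⁺.
The indeterminate product → 0, so the limit = -5.

Final answer: -5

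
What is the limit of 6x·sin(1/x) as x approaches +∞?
As x → +∞: let u = 1/x → 0⁺; then 6·x·sin(1/x) = 6·1·sin(u)/u → 6·1·1 = 6.
Limit = 6.

Final answer: 6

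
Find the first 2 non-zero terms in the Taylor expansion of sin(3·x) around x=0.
-9·x^3/2 + 3·x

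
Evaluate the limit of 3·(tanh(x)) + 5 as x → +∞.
Evaluate the dominant behaviour as x → +∞; each term tends to a finite value or vanishes.
Limit = 8.

Final answer: 8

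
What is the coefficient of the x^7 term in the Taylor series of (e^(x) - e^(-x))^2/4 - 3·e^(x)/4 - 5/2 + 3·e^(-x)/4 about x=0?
-1/3360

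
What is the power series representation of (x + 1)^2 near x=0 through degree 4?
x^2 + 2·x + 1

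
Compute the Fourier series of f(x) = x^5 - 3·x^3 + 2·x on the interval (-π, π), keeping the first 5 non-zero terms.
(-46·π^2 + 2·π^4 + 280)·sin(x) + (-π^4 - 14 + 8·π^2)·sin(2·x) + (-94·π^2/27 + 296/81 + 2·π^4/3)·sin(3·x) + (-π^4/2 - 115/64 + 17·π^2/8)·sin(4·x) + (-38·π^2/25 + 728/625 + 2·π^4/5)·sin(5·x)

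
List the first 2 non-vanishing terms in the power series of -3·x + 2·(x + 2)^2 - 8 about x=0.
2·x^2 + 5·x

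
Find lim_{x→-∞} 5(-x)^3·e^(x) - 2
The product is a 0·∞ indeterminate form at x → -∞.
Rewrite the product as 5(-x)^3 / e^(-x) (an ∞/∞ form) and apply L'Hôpital, or use the standard hierarchy e^(|x|) ≫ |(-x)^3| as x → -∞.
The indeterminate product → 0, so the limit = -2.

Final answer: -2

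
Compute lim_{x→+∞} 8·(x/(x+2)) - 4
Evaluate the dominant behaviour as x → +∞; each term tends to a finite value or vanishes.
Limit = 4.

Final answer: 4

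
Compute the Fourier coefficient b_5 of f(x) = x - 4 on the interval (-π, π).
b_5 = (1/π) ∫_{-π}^{π} f(x)·sin(5x) dx.
Evaluate the integral (use parity and integration by parts as needed): b_5 = 2/5.

Final answer: 2/5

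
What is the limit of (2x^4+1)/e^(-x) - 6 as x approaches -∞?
The quotient is an ∞/∞ indeterminate form as x → -∞.
Compare growth rates of the dominant terms (exponentials ≫ polynomials ≫ logarithms), or apply L'Hôpital's rule; the quotient → 0.
Adding the constant: 0 - 6 = -6. Limit = -6.

Final answer: -6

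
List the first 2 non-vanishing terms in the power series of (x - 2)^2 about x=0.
4 - 4·x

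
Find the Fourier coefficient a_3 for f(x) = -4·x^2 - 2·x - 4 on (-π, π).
a_3 = (1/π) ∫_{-π}^{π} f(x)·cos(3x) dx.
Evaluate the integral (use parity and integration by parts as needed): a_3 = 16/9.

Final answer: 16/9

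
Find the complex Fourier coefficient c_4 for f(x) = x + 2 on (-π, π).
Compute the real Fourier coefficients first: a_4 = 0, b_4 = -1/2.
Then c_4 = (a_4 − i·b_4)/2 = i/4.

Final answer: i/4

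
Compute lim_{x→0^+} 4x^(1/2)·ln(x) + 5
The product is a 0·∞ indeterminate form at x → 0⁺.
Rewrite the product as 4·ln(x) / x^(-1/2) and apply L'Hôpital, or use the standard hierarchy x^(-1/2) ≫ |ln x| as x → 0⁺.
The indeterminate product → 0, so the limit = 5.

Final answer: 5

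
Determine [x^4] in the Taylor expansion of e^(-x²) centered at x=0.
Expand to order 4: e^(-x²) = x^4/2 - x^2 + 1 + O(x^5).
The coefficient of x^4 is 1/2.

Final answer: 1/2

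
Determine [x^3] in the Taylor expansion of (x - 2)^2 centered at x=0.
Expand to order 3: (x - 2)^2 = x^2 - 4·x + 4 + O(x^4).
The coefficient of x^3 is 0.

Final answer: 0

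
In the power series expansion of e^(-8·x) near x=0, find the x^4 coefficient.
Expand to order 4: e^(-8·x) = 512·x^4/3 - 256·x^3/3 + 32·x^2 - 8·x + 1 + O(x^5).
The coefficient of x^4 is 512/3.

Final answer: 512/3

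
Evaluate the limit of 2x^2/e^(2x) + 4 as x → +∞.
The quotient is an ∞/∞ indeterminate form as x → +∞.
The exponential denominator e^(2x) dominates the polynomial numerator (e^x ≫ x^2 as x → ∞), so the quotient → 0.
Adding the constant: 0 + 4 = 4. Limit = 4.

Final answer: 4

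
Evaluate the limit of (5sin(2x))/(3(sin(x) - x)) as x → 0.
Both numerator and denominator → 0 as x → 0; this is a 0/0 indeterminate form.
Expand each to leading order near x = 0: numerator ~ 10·x, denominator ~ -x^3/2.
The limit of the ratio is -∞.

Final answer: -∞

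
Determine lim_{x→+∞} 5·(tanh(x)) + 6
Evaluate the dominant behaviour as x → +∞; each term tends to a finite value or vanishes.
Limit = 11.

Final answer: 11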